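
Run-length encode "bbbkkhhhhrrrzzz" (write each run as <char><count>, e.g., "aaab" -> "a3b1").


Input: 'bbbkkhhhhrrrzzz'
Operation: identify consecutive runs
Runs: 'bbb' -> b3, 'kk' -> k2, 'hhhh' -> h4, 'rrr' -> r3, 'zzz' -> z3
Encoded: b3k2h4r3z3


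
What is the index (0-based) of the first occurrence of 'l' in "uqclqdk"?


Input string: 'uqclqdk'
Target: 'l'
Scanning left to right: s[0]='u', s[1]='q', s[2]='c', s[3]='l'
First match at index: 3


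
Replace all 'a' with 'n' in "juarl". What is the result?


Input string: 'juarl'
Operation: replace 'a' with 'n'
Positions of 'a': 2
After replacement: junrl


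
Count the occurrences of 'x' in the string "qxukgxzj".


Input string: 'qxukgxzj'
Target character: 'x'
Scan each position: s[1]='x', s[5]='x'
Matches found at indices: 1, 5
Total: 2


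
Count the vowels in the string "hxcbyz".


Input string: 'hxcbyz'
Operation: count vowels (a, e, i, o, u)
Scan: s[0]='h', s[1]='x', s[2]='c', s[3]='b', s[4]='y', s[5]='z'
Vowels found: 0
Result: 0


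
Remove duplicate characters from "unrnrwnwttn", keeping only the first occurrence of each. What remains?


Input: 'unrnrwnwttn'
Operation: keep first occurrence of each character
Scan: s[0]='u' new -> keep; s[1]='n' new -> keep; s[2]='r' new -> keep; s[3]='n' seen -> skip; s[4]='r' seen -> skip; s[5]='w' new -> keep; s[6]='n' seen -> skip; s[7]='w' seen -> skip; s[8]='t' new -> keep; s[9]='t' seen -> skip; s[10]='n' seen -> skip
Result: unrwt


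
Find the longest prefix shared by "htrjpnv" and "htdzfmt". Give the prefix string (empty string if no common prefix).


String 1: 'htrjpnv'
String 2: 'htdzfmt'
Compare position by position:
pos 0: 'h' vs 'h' match
pos 1: 't' vs 't' match
pos 2: 'r' vs 'd' differ -> stop
Longest common prefix: "ht" (length 2)


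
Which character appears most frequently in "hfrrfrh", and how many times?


Input: 'hfrrfrh'
Operation: tally each character
Counts: 'f':2, 'h':2, 'r':3
Maximum: 'r' appears 3 times


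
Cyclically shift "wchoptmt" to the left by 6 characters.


Input: 'wchoptmt', shift = 6
Operation: split at index 6 and swap parts
Front part s[0:6] = 'wchopt'
Back part s[6:] = 'mt'
Rotated = back + front = 'mt' + 'wchopt'
Result: mtwchopt


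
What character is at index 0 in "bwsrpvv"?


Input string: 'bwsrpvv'
Operation: get character at index 0
Index mapping: s[0]='b'
Result: 'b'


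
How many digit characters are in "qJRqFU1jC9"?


Input string: 'qJRqFU1jC9'
Operation: count digit characters (0-9)
Scan: 'q', 'J', 'R', 'q', 'F', 'U', '1'(digit), 'j', 'C', '9'(digit)
Digits found: 2
Result: 2


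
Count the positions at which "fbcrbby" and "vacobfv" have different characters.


String 1: 'fbcrbby'
String 2: 'vacobfv'
Compare each position: pos 0: 'f'!='v', pos 1: 'b'!='a', pos 2: 'c'=='c', pos 3: 'r'!='o', pos 4: 'b'=='b', pos 5: 'b'!='f', pos 6: 'y'!='v'
Differing positions: 5
Hamming distance: 5


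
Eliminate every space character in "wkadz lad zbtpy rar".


Input string: 'wkadz lad zbtpy rar'
Operation: remove all spaces
Words: 'wkadz', 'lad', 'zbtpy', 'rar'
Join without spaces: wkadzladzbtpyrar


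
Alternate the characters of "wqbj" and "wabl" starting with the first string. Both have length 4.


String 1: 'wqbj'
String 2: 'wabl'
Operation: alternate characters
Pairs: 'w'+'w', 'q'+'a', 'b'+'b', 'j'+'l'
Result: wwqabbjl


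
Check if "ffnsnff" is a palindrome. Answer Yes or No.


Input string: 'ffnsnff'
Reversed: 'ffnsnff'
Compare pairs: s[0]='f' vs s[6]='f' (match), s[1]='f' vs s[5]='f' (match), s[2]='n' vs s[4]='n' (match)
Palindrome: Yes


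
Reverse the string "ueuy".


Input string: 'ueuy'
Operation: reverse character order
Original order: 'u' -> 'e' -> 'u' -> 'y'
Reversed order: 'y' -> 'u' -> 'e' -> 'u'
Result: yueu


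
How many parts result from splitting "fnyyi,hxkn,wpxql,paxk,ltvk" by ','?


Input string: 'fnyyi,hxkn,wpxql,paxk,ltvk'
Delimiter: ','
Split result: 'fnyyi', 'hxkn', 'wpxql', 'paxk', 'ltvk'
Number of parts: 5


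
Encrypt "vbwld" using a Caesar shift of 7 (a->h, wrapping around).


Input: 'vbwld', shift = 7
Operation: for each letter, (position + 7) mod 26
Mapping: 'v'(21+7=28, 28 mod 26=2)->'c', 'b'(1+7=8)->'i', 'w'(22+7=29, 29 mod 26=3)->'d', 'l'(11+7=18)->'s', 'd'(3+7=10)->'k'
Result: cidsk


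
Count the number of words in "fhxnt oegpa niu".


Input string: 'fhxnt oegpa niu'
Operation: split by spaces
Words found: 'fhxnt', 'oegpa', 'niu'
Word count: 3


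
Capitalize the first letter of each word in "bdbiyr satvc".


Input string: 'bdbiyr satvc'
Operation: capitalize first letter of each word
Word transformations: 'bdbiyr'->'Bdbiyr', 'satvc'->'Satvc'
Result: Bdbiyr Satvc


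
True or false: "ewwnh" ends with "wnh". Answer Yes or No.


Input string: 'ewwnh'
Suffix to check: 'wnh'
Last 3 characters of input: 'wnh'
Match: True
Result: Yes


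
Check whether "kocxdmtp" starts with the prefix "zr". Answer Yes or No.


Input string: 'kocxdmtp'
Prefix to check: 'zr'
First 2 characters of input: 'ko'
Match: False
Result: No


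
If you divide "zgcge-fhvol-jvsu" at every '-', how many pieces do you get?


Input string: 'zgcge-fhvol-jvsu'
Delimiter: '-'
Split result: 'zgcge', 'fhvol', 'jvsu'
Number of parts: 3


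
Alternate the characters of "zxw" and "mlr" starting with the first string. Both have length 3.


String 1: 'zxw'
String 2: 'mlr'
Operation: alternate characters
Pairs: 'z'+'m', 'x'+'l', 'w'+'r'
Result: zmxlwr


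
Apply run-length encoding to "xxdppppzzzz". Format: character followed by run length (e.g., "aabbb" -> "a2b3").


Input: 'xxdppppzzzz'
Operation: identify consecutive runs
Runs: 'xx' -> x2, 'd' -> d1, 'pppp' -> p4, 'zzzz' -> z4
Encoded: x2d1p4z4


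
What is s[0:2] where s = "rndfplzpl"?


Input string: 'rndfplzpl'
Operation: slice [0:2]
Extract characters: s[0]='r', s[1]='n'
Result: rn


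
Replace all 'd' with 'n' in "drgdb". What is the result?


Input string: 'drgdb'
Operation: replace 'd' with 'n'
Positions of 'd': 0, 3
After replacement: nrgnb


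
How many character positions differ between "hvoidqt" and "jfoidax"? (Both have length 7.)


String 1: 'hvoidqt'
String 2: 'jfoidax'
Compare each position: pos 0: 'h'!='j', pos 1: 'v'!='f', pos 2: 'o'=='o', pos 3: 'i'=='i', pos 4: 'd'=='d', pos 5: 'q'!='a', pos 6: 't'!='x'
Differing positions: 4
Hamming distance: 4


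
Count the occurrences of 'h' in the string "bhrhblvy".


Input string: 'bhrhblvy'
Target character: 'h'
Scan each position: s[1]='h', s[3]='h'
Matches found at indices: 1, 3
Total: 2


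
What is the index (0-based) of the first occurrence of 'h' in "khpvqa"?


Input string: 'khpvqa'
Target: 'h'
Scanning left to right: s[0]='k', s[1]='h'
First match at index: 1


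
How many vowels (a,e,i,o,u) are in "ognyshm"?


Input string: 'ognyshm'
Operation: count vowels (a, e, i, o, u)
Scan: s[0]='o' (vowel), s[1]='g', s[2]='n', s[3]='y', s[4]='s', s[5]='h', s[6]='m'
Vowels found: 1
Result: 1


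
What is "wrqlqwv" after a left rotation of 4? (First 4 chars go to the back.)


Input: 'wrqlqwv', shift = 4
Operation: split at index 4 and swap parts
Front part s[0:4] = 'wrql'
Back part s[4:] = 'qwv'
Rotated = back + front = 'qwv' + 'wrql'
Result: qwvwrql


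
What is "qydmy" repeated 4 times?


Input string: 'qydmy'
Operation: repeat 4 times
Concatenation: 'qydmy' + 'qydmy' + 'qydmy' + 'qydmy'
Result: qydmyqydmyqydmyqydmy


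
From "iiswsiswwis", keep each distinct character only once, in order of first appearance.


Input: 'iiswsiswwis'
Operation: keep first occurrence of each character
Scan: s[0]='i' new -> keep; s[1]='i' seen -> skip; s[2]='s' new -> keep; s[3]='w' new -> keep; s[4]='s' seen -> skip; s[5]='i' seen -> skip; s[6]='s' seen -> skip; s[7]='w' seen -> skip; s[8]='w' seen -> skip; s[9]='i' seen -> skip; s[10]='s' seen -> skip
Result: isw


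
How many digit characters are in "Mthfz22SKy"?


Input string: 'Mthfz22SKy'
Operation: count digit characters (0-9)
Scan: 'M', 't', 'h', 'f', 'z', '2'(digit), '2'(digit), 'S', 'K', 'y'
Digits found: 2
Result: 2


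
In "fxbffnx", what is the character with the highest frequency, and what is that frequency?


Input: 'fxbffnx'
Operation: tally each character
Counts: 'b':1, 'f':3, 'n':1, 'x':2
Maximum: 'f' appears 3 times


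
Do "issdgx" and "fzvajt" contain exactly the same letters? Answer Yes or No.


String 1: 'issdgx' -> sorted: 'dgissx'
String 2: 'fzvajt' -> sorted: 'afjtvz'
Compare sorted forms: 'dgissx' != 'afjtvz'
Anagram: No


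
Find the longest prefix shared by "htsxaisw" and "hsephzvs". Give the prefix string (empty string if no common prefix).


String 1: 'htsxaisw'
String 2: 'hsephzvs'
Compare position by position:
pos 0: 'h' vs 'h' match
pos 1: 't' vs 's' differ -> stop
Longest common prefix: "h" (length 1)


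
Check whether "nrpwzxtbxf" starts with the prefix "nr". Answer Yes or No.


Input string: 'nrpwzxtbxf'
Prefix to check: 'nr'
First 2 characters of input: 'nr'
Match: True
Result: Yes


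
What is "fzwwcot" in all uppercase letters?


Input string: 'fzwwcot'
Operation: convert each letter to uppercase
Mapping: 'f'->'F', 'z'->'Z', 'w'->'W', 'w'->'W', 'c'->'C', 'o'->'O', 't'->'T'
Result: FZWWCOT


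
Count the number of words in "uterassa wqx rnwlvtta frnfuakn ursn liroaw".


Input string: 'uterassa wqx rnwlvtta frnfuakn ursn liroaw'
Operation: split by spaces
Words found: 'uterassa', 'wqx', 'rnwlvtta', 'frnfuakn', 'ursn', 'liroaw'
Word count: 6


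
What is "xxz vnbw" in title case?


Input string: 'xxz vnbw'
Operation: capitalize first letter of each word
Word transformations: 'xxz'->'Xxz', 'vnbw'->'Vnbw'
Result: Xxz Vnbw


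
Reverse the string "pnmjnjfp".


Input string: 'pnmjnjfp'
Operation: reverse character order
Original order: 'p' -> 'n' -> 'm' -> 'j' -> 'n' -> 'j' -> 'f' -> 'p'
Reversed order: 'p' -> 'f' -> 'j' -> 'n' -> 'j' -> 'm' -> 'n' -> 'p'
Result: pfjnjmnp


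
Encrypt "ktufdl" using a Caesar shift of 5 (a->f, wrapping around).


Input: 'ktufdl', shift = 5
Operation: for each letter, (position + 5) mod 26
Mapping: 'k'(10+5=15)->'p', 't'(19+5=24)->'y', 'u'(20+5=25)->'z', 'f'(5+5=10)->'k', 'd'(3+5=8)->'i', 'l'(11+5=16)->'q'
Result: pyzkiq


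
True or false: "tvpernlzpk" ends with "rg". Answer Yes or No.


Input string: 'tvpernlzpk'
Suffix to check: 'rg'
Last 2 characters of input: 'pk'
Match: False
Result: No


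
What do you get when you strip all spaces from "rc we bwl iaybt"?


Input string: 'rc we bwl iaybt'
Operation: remove all spaces
Words: 'rc', 'we', 'bwl', 'iaybt'
Join without spaces: rcwebwliaybt


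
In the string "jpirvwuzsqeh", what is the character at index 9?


Input string: 'jpirvwuzsqeh'
Operation: get character at index 9
Index mapping: s[0]='j', s[1]='p', s[2]='i', s[3]='r', s[4]='v', s[5]='w', s[6]='u', s[7]='z', s[8]='s', s[9]='q'
Result: 'q'


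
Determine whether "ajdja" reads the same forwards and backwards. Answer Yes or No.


Input string: 'ajdja'
Reversed: 'ajdja'
Compare pairs: s[0]='a' vs s[4]='a' (match), s[1]='j' vs s[3]='j' (match)
Palindrome: Yes


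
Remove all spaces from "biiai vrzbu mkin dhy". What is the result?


Input string: 'biiai vrzbu mkin dhy'
Operation: remove all spaces
Words: 'biiai', 'vrzbu', 'mkin', 'dhy'
Join without spaces: biiaivrzbumkindhy


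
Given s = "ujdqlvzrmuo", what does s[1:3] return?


Input string: 'ujdqlvzrmuo'
Operation: slice [1:3]
Extract characters: s[1]='j', s[2]='d'
Result: jd


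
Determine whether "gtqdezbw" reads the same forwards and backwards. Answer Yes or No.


Input string: 'gtqdezbw'
Reversed: 'wbzedqtg'
Compare pairs: s[0]='g' vs s[7]='w' (mismatch), s[1]='t' vs s[6]='b' (mismatch), s[2]='q' vs s[5]='z' (mismatch), s[3]='d' vs s[4]='e' (mismatch)
Palindrome: No


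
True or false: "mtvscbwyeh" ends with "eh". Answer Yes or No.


Input string: 'mtvscbwyeh'
Suffix to check: 'eh'
Last 2 characters of input: 'eh'
Match: True
Result: Yes


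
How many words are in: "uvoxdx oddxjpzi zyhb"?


Input string: 'uvoxdx oddxjpzi zyhb'
Operation: split by spaces
Words found: 'uvoxdx', 'oddxjpzi', 'zyhb'
Word count: 3


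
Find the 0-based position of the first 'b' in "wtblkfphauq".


Input string: 'wtblkfphauq'
Target: 'b'
Scanning left to right: s[0]='w', s[1]='t', s[2]='b'
First match at index: 2


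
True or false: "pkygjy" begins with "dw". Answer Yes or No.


Input string: 'pkygjy'
Prefix to check: 'dw'
First 2 characters of input: 'pk'
Match: False
Result: No


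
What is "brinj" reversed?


Input string: 'brinj'
Operation: reverse character order
Original order: 'b' -> 'r' -> 'i' -> 'n' -> 'j'
Reversed order: 'j' -> 'n' -> 'i' -> 'r' -> 'b'
Result: jnirb


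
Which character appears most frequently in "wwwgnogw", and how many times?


Input: 'wwwgnogw'
Operation: tally each character
Counts: 'g':2, 'n':1, 'o':1, 'w':4
Maximum: 'w' appears 4 times


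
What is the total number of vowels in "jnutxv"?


Input string: 'jnutxv'
Operation: count vowels (a, e, i, o, u)
Scan: s[0]='j', s[1]='n', s[2]='u' (vowel), s[3]='t', s[4]='x', s[5]='v'
Vowels found: 1
Result: 1


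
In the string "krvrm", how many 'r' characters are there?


Input string: 'krvrm'
Target character: 'r'
Scan each position: s[1]='r', s[3]='r'
Matches found at indices: 1, 3
Total: 2


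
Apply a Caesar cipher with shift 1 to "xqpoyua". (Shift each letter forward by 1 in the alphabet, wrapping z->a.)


Input: 'xqpoyua', shift = 1
Operation: for each letter, (position + 1) mod 26
Mapping: 'x'(23+1=24)->'y', 'q'(16+1=17)->'r', 'p'(15+1=16)->'q', 'o'(14+1=15)->'p', 'y'(24+1=25)->'z', 'u'(20+1=21)->'v', 'a'(0+1=1)->'b'
Result: yrqpzvb


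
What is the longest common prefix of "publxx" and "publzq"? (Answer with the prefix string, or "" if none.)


String 1: 'publxx'
String 2: 'publzq'
Compare position by position:
pos 0: 'p' vs 'p' match
pos 1: 'u' vs 'u' match
pos 2: 'b' vs 'b' match
pos 3: 'l' vs 'l' match
pos 4: 'x' vs 'z' differ -> stop
Longest common prefix: "publ" (length 4)


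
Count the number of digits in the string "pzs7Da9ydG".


Input string: 'pzs7Da9ydG'
Operation: count digit characters (0-9)
Scan: 'p', 'z', 's', '7'(digit), 'D', 'a', '9'(digit), 'y', 'd', 'G'
Digits found: 2
Result: 2


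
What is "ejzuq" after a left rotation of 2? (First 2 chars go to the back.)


Input: 'ejzuq', shift = 2
Operation: split at index 2 and swap parts
Front part s[0:2] = 'ej'
Back part s[2:] = 'zuq'
Rotated = back + front = 'zuq' + 'ej'
Result: zuqej


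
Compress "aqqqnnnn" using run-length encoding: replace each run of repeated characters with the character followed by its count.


Input: 'aqqqnnnn'
Operation: identify consecutive runs
Runs: 'a' -> a1, 'qqq' -> q3, 'nnnn' -> n4
Encoded: a1q3n4


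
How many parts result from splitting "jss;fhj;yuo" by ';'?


Input string: 'jss;fhj;yuo'
Delimiter: ';'
Split result: 'jss', 'fhj', 'yuo'
Number of parts: 3


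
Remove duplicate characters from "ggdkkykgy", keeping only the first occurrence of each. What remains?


Input: 'ggdkkykgy'
Operation: keep first occurrence of each character
Scan: s[0]='g' new -> keep; s[1]='g' seen -> skip; s[2]='d' new -> keep; s[3]='k' new -> keep; s[4]='k' seen -> skip; s[5]='y' new -> keep; s[6]='k' seen -> skip; s[7]='g' seen -> skip; s[8]='y' seen -> skip
Result: gdky


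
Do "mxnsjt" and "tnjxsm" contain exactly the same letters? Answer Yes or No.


String 1: 'mxnsjt' -> sorted: 'jmnstx'
String 2: 'tnjxsm' -> sorted: 'jmnstx'
Compare sorted forms: 'jmnstx' == 'jmnstx'
Anagram: Yes


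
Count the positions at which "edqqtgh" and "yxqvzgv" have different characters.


String 1: 'edqqtgh'
String 2: 'yxqvzgv'
Compare each position: pos 0: 'e'!='y', pos 1: 'd'!='x', pos 2: 'q'=='q', pos 3: 'q'!='v', pos 4: 't'!='z', pos 5: 'g'=='g', pos 6: 'h'!='v'
Differing positions: 5
Hamming distance: 5


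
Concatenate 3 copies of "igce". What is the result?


Input string: 'igce'
Operation: repeat 3 times
Concatenation: 'igce' + 'igce' + 'igce'
Result: igceigceigce


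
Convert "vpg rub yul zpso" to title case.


Input string: 'vpg rub yul zpso'
Operation: capitalize first letter of each word
Word transformations: 'vpg'->'Vpg', 'rub'->'Rub', 'yul'->'Yul', 'zpso'->'Zpso'
Result: Vpg Rub Yul Zpso


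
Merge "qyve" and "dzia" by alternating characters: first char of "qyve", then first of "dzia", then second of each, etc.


String 1: 'qyve'
String 2: 'dzia'
Operation: alternate characters
Pairs: 'q'+'d', 'y'+'z', 'v'+'i', 'e'+'a'
Result: qdyzviea


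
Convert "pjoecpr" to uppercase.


Input string: 'pjoecpr'
Operation: convert each letter to uppercase
Mapping: 'p'->'P', 'j'->'J', 'o'->'O', 'e'->'E', 'c'->'C', 'p'->'P', 'r'->'R'
Result: PJOECPR


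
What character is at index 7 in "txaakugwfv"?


Input string: 'txaakugwfv'
Operation: get character at index 7
Index mapping: s[0]='t', s[1]='x', s[2]='a', s[3]='a', s[4]='k', s[5]='u', s[6]='g', s[7]='w'
Result: 'w'


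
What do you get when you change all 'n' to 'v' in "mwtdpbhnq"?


Input string: 'mwtdpbhnq'
Operation: replace 'n' with 'v'
Positions of 'n': 7
After replacement: mwtdpbhvq


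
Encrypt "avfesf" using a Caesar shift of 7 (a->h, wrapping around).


Input: 'avfesf', shift = 7
Operation: for each letter, (position + 7) mod 26
Mapping: 'a'(0+7=7)->'h', 'v'(21+7=28, 28 mod 26=2)->'c', 'f'(5+7=12)->'m', 'e'(4+7=11)->'l', 's'(18+7=25)->'z', 'f'(5+7=12)->'m'
Result: hcmlzm


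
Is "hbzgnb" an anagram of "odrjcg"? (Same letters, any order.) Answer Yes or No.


String 1: 'odrjcg' -> sorted: 'cdgjor'
String 2: 'hbzgnb' -> sorted: 'bbghnz'
Compare sorted forms: 'cdgjor' != 'bbghnz'
Anagram: No


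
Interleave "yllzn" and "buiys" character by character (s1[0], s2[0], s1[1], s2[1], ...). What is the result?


String 1: 'yllzn'
String 2: 'buiys'
Operation: alternate characters
Pairs: 'y'+'b', 'l'+'u', 'l'+'i', 'z'+'y', 'n'+'s'
Result: yblulizyns


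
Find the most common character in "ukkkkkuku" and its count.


Input: 'ukkkkkuku'
Operation: tally each character
Counts: 'k':6, 'u':3
Maximum: 'k' appears 6 times


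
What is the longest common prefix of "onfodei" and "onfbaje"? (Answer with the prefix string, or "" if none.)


String 1: 'onfodei'
String 2: 'onfbaje'
Compare position by position:
pos 0: 'o' vs 'o' match
pos 1: 'n' vs 'n' match
pos 2: 'f' vs 'f' match
pos 3: 'o' vs 'b' differ -> stop
Longest common prefix: "onf" (length 3)


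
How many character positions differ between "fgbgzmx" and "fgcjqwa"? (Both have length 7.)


String 1: 'fgbgzmx'
String 2: 'fgcjqwa'
Compare each position: pos 0: 'f'=='f', pos 1: 'g'=='g', pos 2: 'b'!='c', pos 3: 'g'!='j', pos 4: 'z'!='q', pos 5: 'm'!='w', pos 6: 'x'!='a'
Differing positions: 5
Hamming distance: 5


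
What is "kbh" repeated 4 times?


Input string: 'kbh'
Operation: repeat 4 times
Concatenation: 'kbh' + 'kbh' + 'kbh' + 'kbh'
Result: kbhkbhkbhkbh


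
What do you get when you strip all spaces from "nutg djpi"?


Input string: 'nutg djpi'
Operation: remove all spaces
Words: 'nutg', 'djpi'
Join without spaces: nutgdjpi


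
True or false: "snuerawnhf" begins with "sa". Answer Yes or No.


Input string: 'snuerawnhf'
Prefix to check: 'sa'
First 2 characters of input: 'sn'
Match: False
Result: No


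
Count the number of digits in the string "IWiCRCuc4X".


Input string: 'IWiCRCuc4X'
Operation: count digit characters (0-9)
Scan: 'I', 'W', 'i', 'C', 'R', 'C', 'u', 'c', '4'(digit), 'X'
Digits found: 1
Result: 1


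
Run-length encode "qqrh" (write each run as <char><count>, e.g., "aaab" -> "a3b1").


Input: 'qqrh'
Operation: identify consecutive runs
Runs: 'qq' -> q2, 'r' -> r1, 'h' -> h1
Encoded: q2r1h1


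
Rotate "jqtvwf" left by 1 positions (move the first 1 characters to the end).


Input: 'jqtvwf', shift = 1
Operation: split at index 1 and swap parts
Front part s[0:1] = 'j'
Back part s[1:] = 'qtvwf'
Rotated = back + front = 'qtvwf' + 'j'
Result: qtvwfj


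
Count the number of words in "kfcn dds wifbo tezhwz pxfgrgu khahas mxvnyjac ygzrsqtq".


Input string: 'kfcn dds wifbo tezhwz pxfgrgu khahas mxvnyjac ygzrsqtq'
Operation: split by spaces
Words found: 'kfcn', 'dds', 'wifbo', 'tezhwz', 'pxfgrgu', 'khahas', 'mxvnyjac', 'ygzrsqtq'
Word count: 8


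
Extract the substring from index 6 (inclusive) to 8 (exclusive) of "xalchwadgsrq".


Input string: 'xalchwadgsrq'
Operation: slice [6:8]
Extract characters: s[6]='a', s[7]='d'
Result: ad


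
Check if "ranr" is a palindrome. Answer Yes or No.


Input string: 'ranr'
Reversed: 'rnar'
Compare pairs: s[0]='r' vs s[3]='r' (match), s[1]='a' vs s[2]='n' (mismatch)
Palindrome: No


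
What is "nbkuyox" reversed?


Input string: 'nbkuyox'
Operation: reverse character order
Original order: 'n' -> 'b' -> 'k' -> 'u' -> 'y' -> 'o' -> 'x'
Reversed order: 'x' -> 'o' -> 'y' -> 'u' -> 'k' -> 'b' -> 'n'
Result: xoyukbn


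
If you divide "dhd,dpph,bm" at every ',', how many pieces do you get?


Input string: 'dhd,dpph,bm'
Delimiter: ','
Split result: 'dhd', 'dpph', 'bm'
Number of parts: 3


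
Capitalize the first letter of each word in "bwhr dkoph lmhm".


Input string: 'bwhr dkoph lmhm'
Operation: capitalize first letter of each word
Word transformations: 'bwhr'->'Bwhr', 'dkoph'->'Dkoph', 'lmhm'->'Lmhm'
Result: Bwhr Dkoph Lmhm


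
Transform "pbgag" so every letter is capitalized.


Input string: 'pbgag'
Operation: convert each letter to uppercase
Mapping: 'p'->'P', 'b'->'B', 'g'->'G', 'a'->'A', 'g'->'G'
Result: PBGAG


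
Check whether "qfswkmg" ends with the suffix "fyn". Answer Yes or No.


Input string: 'qfswkmg'
Suffix to check: 'fyn'
Last 3 characters of input: 'kmg'
Match: False
Result: No


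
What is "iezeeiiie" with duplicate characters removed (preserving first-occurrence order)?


Input: 'iezeeiiie'
Operation: keep first occurrence of each character
Scan: s[0]='i' new -> keep; s[1]='e' new -> keep; s[2]='z' new -> keep; s[3]='e' seen -> skip; s[4]='e' seen -> skip; s[5]='i' seen -> skip; s[6]='i' seen -> skip; s[7]='i' seen -> skip; s[8]='e' seen -> skip
Result: iez


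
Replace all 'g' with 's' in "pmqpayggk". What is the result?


Input string: 'pmqpayggk'
Operation: replace 'g' with 's'
Positions of 'g': 6, 7
After replacement: pmqpayssk


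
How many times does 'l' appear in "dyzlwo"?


Input string: 'dyzlwo'
Target character: 'l'
Scan each position: s[3]='l'
Matches found at indices: 3
Total: 1


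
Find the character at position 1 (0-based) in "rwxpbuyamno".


Input string: 'rwxpbuyamno'
Operation: get character at index 1
Index mapping: s[0]='r', s[1]='w'
Result: 'w'


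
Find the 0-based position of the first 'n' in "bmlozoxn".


Input string: 'bmlozoxn'
Target: 'n'
Scanning left to right: s[0]='b', s[1]='m', s[2]='l', s[3]='o', s[4]='z', s[5]='o', s[6]='x', s[7]='n'
First match at index: 7


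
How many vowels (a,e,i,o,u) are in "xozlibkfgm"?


Input string: 'xozlibkfgm'
Operation: count vowels (a, e, i, o, u)
Scan: s[0]='x', s[1]='o' (vowel), s[2]='z', s[3]='l', s[4]='i' (vowel), s[5]='b', s[6]='k', s[7]='f', s[8]='g', s[9]='m'
Vowels found: 2
Result: 2


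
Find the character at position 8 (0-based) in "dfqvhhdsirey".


Input string: 'dfqvhhdsirey'
Operation: get character at index 8
Index mapping: s[0]='d', s[1]='f', s[2]='q', s[3]='v', s[4]='h', s[5]='h', s[6]='d', s[7]='s', s[8]='i'
Result: 'i'


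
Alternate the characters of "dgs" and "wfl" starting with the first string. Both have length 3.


String 1: 'dgs'
String 2: 'wfl'
Operation: alternate characters
Pairs: 'd'+'w', 'g'+'f', 's'+'l'
Result: dwgfsl


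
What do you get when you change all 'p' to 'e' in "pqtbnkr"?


Input string: 'pqtbnkr'
Operation: replace 'p' with 'e'
Positions of 'p': 0
After replacement: eqtbnkr


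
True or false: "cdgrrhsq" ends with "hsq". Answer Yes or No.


Input string: 'cdgrrhsq'
Suffix to check: 'hsq'
Last 3 characters of input: 'hsq'
Match: True
Result: Yes


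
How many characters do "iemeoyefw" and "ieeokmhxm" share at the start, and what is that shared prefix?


String 1: 'iemeoyefw'
String 2: 'ieeokmhxm'
Compare position by position:
pos 0: 'i' vs 'i' match
pos 1: 'e' vs 'e' match
pos 2: 'm' vs 'e' differ -> stop
Longest common prefix: "ie" (length 2)


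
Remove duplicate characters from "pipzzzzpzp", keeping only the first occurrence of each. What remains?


Input: 'pipzzzzpzp'
Operation: keep first occurrence of each character
Scan: s[0]='p' new -> keep; s[1]='i' new -> keep; s[2]='p' seen -> skip; s[3]='z' new -> keep; s[4]='z' seen -> skip; s[5]='z' seen -> skip; s[6]='z' seen -> skip; s[7]='p' seen -> skip; s[8]='z' seen -> skip; s[9]='p' seen -> skip
Result: piz


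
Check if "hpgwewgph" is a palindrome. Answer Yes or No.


Input string: 'hpgwewgph'
Reversed: 'hpgwewgph'
Compare pairs: s[0]='h' vs s[8]='h' (match), s[1]='p' vs s[7]='p' (match), s[2]='g' vs s[6]='g' (match), s[3]='w' vs s[5]='w' (match)
Palindrome: Yes


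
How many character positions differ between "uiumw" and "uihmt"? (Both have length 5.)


String 1: 'uiumw'
String 2: 'uihmt'
Compare each position: pos 0: 'u'=='u', pos 1: 'i'=='i', pos 2: 'u'!='h', pos 3: 'm'=='m', pos 4: 'w'!='t'
Differing positions: 2
Hamming distance: 2


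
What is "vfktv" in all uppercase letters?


Input string: 'vfktv'
Operation: convert each letter to uppercase
Mapping: 'v'->'V', 'f'->'F', 'k'->'K', 't'->'T', 'v'->'V'
Result: VFKTV


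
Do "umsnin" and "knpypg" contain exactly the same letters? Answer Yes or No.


String 1: 'umsnin' -> sorted: 'imnnsu'
String 2: 'knpypg' -> sorted: 'gknppy'
Compare sorted forms: 'imnnsu' != 'gknppy'
Anagram: No


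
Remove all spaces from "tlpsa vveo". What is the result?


Input string: 'tlpsa vveo'
Operation: remove all spaces
Words: 'tlpsa', 'vveo'
Join without spaces: tlpsavveo


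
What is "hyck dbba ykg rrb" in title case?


Input string: 'hyck dbba ykg rrb'
Operation: capitalize first letter of each word
Word transformations: 'hyck'->'Hyck', 'dbba'->'Dbba', 'ykg'->'Ykg', 'rrb'->'Rrb'
Result: Hyck Dbba Ykg Rrb


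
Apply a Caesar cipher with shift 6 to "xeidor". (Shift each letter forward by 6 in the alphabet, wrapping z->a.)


Input: 'xeidor', shift = 6
Operation: for each letter, (position + 6) mod 26
Mapping: 'x'(23+6=29, 29 mod 26=3)->'d', 'e'(4+6=10)->'k', 'i'(8+6=14)->'o', 'd'(3+6=9)->'j', 'o'(14+6=20)->'u', 'r'(17+6=23)->'x'
Result: dkojux


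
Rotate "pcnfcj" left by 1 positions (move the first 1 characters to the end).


Input: 'pcnfcj', shift = 1
Operation: split at index 1 and swap parts
Front part s[0:1] = 'p'
Back part s[1:] = 'cnfcj'
Rotated = back + front = 'cnfcj' + 'p'
Result: cnfcjp


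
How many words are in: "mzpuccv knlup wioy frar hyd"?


Input string: 'mzpuccv knlup wioy frar hyd'
Operation: split by spaces
Words found: 'mzpuccv', 'knlup', 'wioy', 'frar', 'hyd'
Word count: 5


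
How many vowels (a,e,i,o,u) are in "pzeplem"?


Input string: 'pzeplem'
Operation: count vowels (a, e, i, o, u)
Scan: s[0]='p', s[1]='z', s[2]='e' (vowel), s[3]='p', s[4]='l', s[5]='e' (vowel), s[6]='m'
Vowels found: 2
Result: 2


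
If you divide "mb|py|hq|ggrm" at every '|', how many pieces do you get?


Input string: 'mb|py|hq|ggrm'
Delimiter: '|'
Split result: 'mb', 'py', 'hq', 'ggrm'
Number of parts: 4


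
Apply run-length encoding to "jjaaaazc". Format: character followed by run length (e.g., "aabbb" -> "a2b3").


Input: 'jjaaaazc'
Operation: identify consecutive runs
Runs: 'jj' -> j2, 'aaaa' -> a4, 'z' -> z1, 'c' -> c1
Encoded: j2a4z1c1


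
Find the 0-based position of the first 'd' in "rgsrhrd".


Input string: 'rgsrhrd'
Target: 'd'
Scanning left to right: s[0]='r', s[1]='g', s[2]='s', s[3]='r', s[4]='h', s[5]='r', s[6]='d'
First match at index: 6


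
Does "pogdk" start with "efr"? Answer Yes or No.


Input string: 'pogdk'
Prefix to check: 'efr'
First 3 characters of input: 'pog'
Match: False
Result: No


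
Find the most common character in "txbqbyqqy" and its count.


Input: 'txbqbyqqy'
Operation: tally each character
Counts: 'b':2, 'q':3, 't':1, 'x':1, 'y':2
Maximum: 'q' appears 3 times


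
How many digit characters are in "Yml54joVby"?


Input string: 'Yml54joVby'
Operation: count digit characters (0-9)
Scan: 'Y', 'm', 'l', '5'(digit), '4'(digit), 'j', 'o', 'V', 'b', 'y'
Digits found: 2
Result: 2


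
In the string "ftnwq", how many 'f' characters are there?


Input string: 'ftnwq'
Target character: 'f'
Scan each position: s[0]='f'
Matches found at indices: 0
Total: 1


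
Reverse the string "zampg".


Input string: 'zampg'
Operation: reverse character order
Original order: 'z' -> 'a' -> 'm' -> 'p' -> 'g'
Reversed order: 'g' -> 'p' -> 'm' -> 'a' -> 'z'
Result: gpmaz


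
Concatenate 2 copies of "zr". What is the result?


Input string: 'zr'
Operation: repeat 2 times
Concatenation: 'zr' + 'zr'
Result: zrzr


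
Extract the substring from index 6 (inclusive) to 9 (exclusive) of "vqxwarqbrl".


Input string: 'vqxwarqbrl'
Operation: slice [6:9]
Extract characters: s[6]='q', s[7]='b', s[8]='r'
Result: qbr


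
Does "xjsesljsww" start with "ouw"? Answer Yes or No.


Input string: 'xjsesljsww'
Prefix to check: 'ouw'
First 3 characters of input: 'xjs'
Match: False
Result: No


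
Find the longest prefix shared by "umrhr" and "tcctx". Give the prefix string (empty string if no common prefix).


String 1: 'umrhr'
String 2: 'tcctx'
Compare position by position:
pos 0: 'u' vs 't' differ -> stop
Longest common prefix: "" (length 0)


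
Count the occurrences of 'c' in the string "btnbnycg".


Input string: 'btnbnycg'
Target character: 'c'
Scan each position: s[6]='c'
Matches found at indices: 6
Total: 1


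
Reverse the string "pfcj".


Input string: 'pfcj'
Operation: reverse character order
Original order: 'p' -> 'f' -> 'c' -> 'j'
Reversed order: 'j' -> 'c' -> 'f' -> 'p'
Result: jcfp


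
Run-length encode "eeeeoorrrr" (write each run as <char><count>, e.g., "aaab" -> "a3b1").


Input: 'eeeeoorrrr'
Operation: identify consecutive runs
Runs: 'eeee' -> e4, 'oo' -> o2, 'rrrr' -> r4
Encoded: e4o2r4


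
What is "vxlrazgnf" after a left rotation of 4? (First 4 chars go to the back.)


Input: 'vxlrazgnf', shift = 4
Operation: split at index 4 and swap parts
Front part s[0:4] = 'vxlr'
Back part s[4:] = 'azgnf'
Rotated = back + front = 'azgnf' + 'vxlr'
Result: azgnfvxlr


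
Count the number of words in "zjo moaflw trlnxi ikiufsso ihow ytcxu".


Input string: 'zjo moaflw trlnxi ikiufsso ihow ytcxu'
Operation: split by spaces
Words found: 'zjo', 'moaflw', 'trlnxi', 'ikiufsso', 'ihow', 'ytcxu'
Word count: 6


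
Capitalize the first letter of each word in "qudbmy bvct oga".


Input string: 'qudbmy bvct oga'
Operation: capitalize first letter of each word
Word transformations: 'qudbmy'->'Qudbmy', 'bvct'->'Bvct', 'oga'->'Oga'
Result: Qudbmy Bvct Oga


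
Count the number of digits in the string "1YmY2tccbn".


Input string: '1YmY2tccbn'
Operation: count digit characters (0-9)
Scan: '1'(digit), 'Y', 'm', 'Y', '2'(digit), 't', 'c', 'c', 'b', 'n'
Digits found: 2
Result: 2


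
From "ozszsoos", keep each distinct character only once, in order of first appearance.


Input: 'ozszsoos'
Operation: keep first occurrence of each character
Scan: s[0]='o' new -> keep; s[1]='z' new -> keep; s[2]='s' new -> keep; s[3]='z' seen -> skip; s[4]='s' seen -> skip; s[5]='o' seen -> skip; s[6]='o' seen -> skip; s[7]='s' seen -> skip
Result: ozs


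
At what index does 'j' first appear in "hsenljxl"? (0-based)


Input string: 'hsenljxl'
Target: 'j'
Scanning left to right: s[0]='h', s[1]='s', s[2]='e', s[3]='n', s[4]='l', s[5]='j'
First match at index: 5


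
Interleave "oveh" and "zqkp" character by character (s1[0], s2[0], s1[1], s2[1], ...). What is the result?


String 1: 'oveh'
String 2: 'zqkp'
Operation: alternate characters
Pairs: 'o'+'z', 'v'+'q', 'e'+'k', 'h'+'p'
Result: ozvqekhp


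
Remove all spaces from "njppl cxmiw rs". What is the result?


Input string: 'njppl cxmiw rs'
Operation: remove all spaces
Words: 'njppl', 'cxmiw', 'rs'
Join without spaces: njpplcxmiwrs


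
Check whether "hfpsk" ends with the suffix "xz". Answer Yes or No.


Input string: 'hfpsk'
Suffix to check: 'xz'
Last 2 characters of input: 'sk'
Match: False
Result: No


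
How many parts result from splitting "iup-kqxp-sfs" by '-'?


Input string: 'iup-kqxp-sfs'
Delimiter: '-'
Split result: 'iup', 'kqxp', 'sfs'
Number of parts: 3


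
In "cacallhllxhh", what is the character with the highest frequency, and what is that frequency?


Input: 'cacallhllxhh'
Operation: tally each character
Counts: 'a':2, 'c':2, 'h':3, 'l':4, 'x':1
Maximum: 'l' appears 4 times


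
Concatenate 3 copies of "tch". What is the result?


Input string: 'tch'
Operation: repeat 3 times
Concatenation: 'tch' + 'tch' + 'tch'
Result: tchtchtch


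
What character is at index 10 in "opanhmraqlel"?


Input string: 'opanhmraqlel'
Operation: get character at index 10
Index mapping: s[0]='o', s[1]='p', s[2]='a', s[3]='n', s[4]='h', s[5]='m', s[6]='r', s[7]='a', s[8]='q', s[9]='l', s[10]='e'
Result: 'e'


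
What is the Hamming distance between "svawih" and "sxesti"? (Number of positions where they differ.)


String 1: 'svawih'
String 2: 'sxesti'
Compare each position: pos 0: 's'=='s', pos 1: 'v'!='x', pos 2: 'a'!='e', pos 3: 'w'!='s', pos 4: 'i'!='t', pos 5: 'h'!='i'
Differing positions: 5
Hamming distance: 5


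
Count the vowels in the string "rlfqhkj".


Input string: 'rlfqhkj'
Operation: count vowels (a, e, i, o, u)
Scan: s[0]='r', s[1]='l', s[2]='f', s[3]='q', s[4]='h', s[5]='k', s[6]='j'
Vowels found: 0
Result: 0


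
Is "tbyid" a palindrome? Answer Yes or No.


Input string: 'tbyid'
Reversed: 'diybt'
Compare pairs: s[0]='t' vs s[4]='d' (mismatch), s[1]='b' vs s[3]='i' (mismatch)
Palindrome: No


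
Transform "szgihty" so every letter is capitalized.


Input string: 'szgihty'
Operation: convert each letter to uppercase
Mapping: 's'->'S', 'z'->'Z', 'g'->'G', 'i'->'I', 'h'->'H', 't'->'T', 'y'->'Y'
Result: SZGIHTY


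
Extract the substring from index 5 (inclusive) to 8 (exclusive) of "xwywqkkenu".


Input string: 'xwywqkkenu'
Operation: slice [5:8]
Extract characters: s[5]='k', s[6]='k', s[7]='e'
Result: kke


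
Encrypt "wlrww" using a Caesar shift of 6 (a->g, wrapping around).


Input: 'wlrww', shift = 6
Operation: for each letter, (position + 6) mod 26
Mapping: 'w'(22+6=28, 28 mod 26=2)->'c', 'l'(11+6=17)->'r', 'r'(17+6=23)->'x', 'w'(22+6=28, 28 mod 26=2)->'c', 'w'(22+6=28, 28 mod 26=2)->'c'
Result: crxcc


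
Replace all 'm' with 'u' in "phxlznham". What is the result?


Input string: 'phxlznham'
Operation: replace 'm' with 'u'
Positions of 'm': 8
After replacement: phxlznhau


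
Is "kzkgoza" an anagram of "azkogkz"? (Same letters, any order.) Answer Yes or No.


String 1: 'azkogkz' -> sorted: 'agkkozz'
String 2: 'kzkgoza' -> sorted: 'agkkozz'
Compare sorted forms: 'agkkozz' == 'agkkozz'
Anagram: Yes


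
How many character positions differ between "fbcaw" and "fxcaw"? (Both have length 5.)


String 1: 'fbcaw'
String 2: 'fxcaw'
Compare each position: pos 0: 'f'=='f', pos 1: 'b'!='x', pos 2: 'c'=='c', pos 3: 'a'=='a', pos 4: 'w'=='w'
Differing positions: 1
Hamming distance: 1


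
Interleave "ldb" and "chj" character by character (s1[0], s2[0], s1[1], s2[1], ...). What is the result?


String 1: 'ldb'
String 2: 'chj'
Operation: alternate characters
Pairs: 'l'+'c', 'd'+'h', 'b'+'j'
Result: lcdhbj


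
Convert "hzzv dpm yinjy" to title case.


Input string: 'hzzv dpm yinjy'
Operation: capitalize first letter of each word
Word transformations: 'hzzv'->'Hzzv', 'dpm'->'Dpm', 'yinjy'->'Yinjy'
Result: Hzzv Dpm Yinjy


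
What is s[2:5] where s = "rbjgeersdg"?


Input string: 'rbjgeersdg'
Operation: slice [2:5]
Extract characters: s[2]='j', s[3]='g', s[4]='e'
Result: jge


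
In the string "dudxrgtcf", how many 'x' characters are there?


Input string: 'dudxrgtcf'
Target character: 'x'
Scan each position: s[3]='x'
Matches found at indices: 3
Total: 1


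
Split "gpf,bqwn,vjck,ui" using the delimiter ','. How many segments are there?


Input string: 'gpf,bqwn,vjck,ui'
Delimiter: ','
Split result: 'gpf', 'bqwn', 'vjck', 'ui'
Number of parts: 4


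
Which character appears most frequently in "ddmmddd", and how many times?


Input: 'ddmmddd'
Operation: tally each character
Counts: 'd':5, 'm':2
Maximum: 'd' appears 5 times


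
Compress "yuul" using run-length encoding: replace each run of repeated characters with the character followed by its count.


Input: 'yuul'
Operation: identify consecutive runs
Runs: 'y' -> y1, 'uu' -> u2, 'l' -> l1
Encoded: y1u2l1


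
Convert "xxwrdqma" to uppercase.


Input string: 'xxwrdqma'
Operation: convert each letter to uppercase
Mapping: 'x'->'X', 'x'->'X', 'w'->'W', 'r'->'R', 'd'->'D', 'q'->'Q', 'm'->'M', 'a'->'A'
Result: XXWRDQMA


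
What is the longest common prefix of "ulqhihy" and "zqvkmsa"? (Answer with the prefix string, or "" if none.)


String 1: 'ulqhihy'
String 2: 'zqvkmsa'
Compare position by position:
pos 0: 'u' vs 'z' differ -> stop
Longest common prefix: "" (length 0)


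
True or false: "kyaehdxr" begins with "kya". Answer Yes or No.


Input string: 'kyaehdxr'
Prefix to check: 'kya'
First 3 characters of input: 'kya'
Match: True
Result: Yes


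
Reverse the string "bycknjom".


Input string: 'bycknjom'
Operation: reverse character order
Original order: 'b' -> 'y' -> 'c' -> 'k' -> 'n' -> 'j' -> 'o' -> 'm'
Reversed order: 'm' -> 'o' -> 'j' -> 'n' -> 'k' -> 'c' -> 'y' -> 'b'
Result: mojnkcyb


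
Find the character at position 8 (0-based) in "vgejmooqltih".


Input string: 'vgejmooqltih'
Operation: get character at index 8
Index mapping: s[0]='v', s[1]='g', s[2]='e', s[3]='j', s[4]='m', s[5]='o', s[6]='o', s[7]='q', s[8]='l'
Result: 'l'


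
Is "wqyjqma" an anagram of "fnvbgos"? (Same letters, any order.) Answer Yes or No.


String 1: 'fnvbgos' -> sorted: 'bfgnosv'
String 2: 'wqyjqma' -> sorted: 'ajmqqwy'
Compare sorted forms: 'bfgnosv' != 'ajmqqwy'
Anagram: No


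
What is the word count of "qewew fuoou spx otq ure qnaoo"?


Input string: 'qewew fuoou spx otq ure qnaoo'
Operation: split by spaces
Words found: 'qewew', 'fuoou', 'spx', 'otq', 'ure', 'qnaoo'
Word count: 6


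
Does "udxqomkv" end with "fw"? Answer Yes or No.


Input string: 'udxqomkv'
Suffix to check: 'fw'
Last 2 characters of input: 'kv'
Match: False
Result: No


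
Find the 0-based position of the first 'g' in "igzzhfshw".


Input string: 'igzzhfshw'
Target: 'g'
Scanning left to right: s[0]='i', s[1]='g'
First match at index: 1


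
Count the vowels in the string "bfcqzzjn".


Input string: 'bfcqzzjn'
Operation: count vowels (a, e, i, o, u)
Scan: s[0]='b', s[1]='f', s[2]='c', s[3]='q', s[4]='z', s[5]='z', s[6]='j', s[7]='n'
Vowels found: 0
Result: 0


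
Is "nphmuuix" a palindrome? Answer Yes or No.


Input string: 'nphmuuix'
Reversed: 'xiuumhpn'
Compare pairs: s[0]='n' vs s[7]='x' (mismatch), s[1]='p' vs s[6]='i' (mismatch), s[2]='h' vs s[5]='u' (mismatch), s[3]='m' vs s[4]='u' (mismatch)
Palindrome: No


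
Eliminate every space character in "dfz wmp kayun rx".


Input string: 'dfz wmp kayun rx'
Operation: remove all spaces
Words: 'dfz', 'wmp', 'kayun', 'rx'
Join without spaces: dfzwmpkayunrx


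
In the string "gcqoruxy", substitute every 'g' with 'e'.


Input string: 'gcqoruxy'
Operation: replace 'g' with 'e'
Positions of 'g': 0
After replacement: ecqoruxy
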